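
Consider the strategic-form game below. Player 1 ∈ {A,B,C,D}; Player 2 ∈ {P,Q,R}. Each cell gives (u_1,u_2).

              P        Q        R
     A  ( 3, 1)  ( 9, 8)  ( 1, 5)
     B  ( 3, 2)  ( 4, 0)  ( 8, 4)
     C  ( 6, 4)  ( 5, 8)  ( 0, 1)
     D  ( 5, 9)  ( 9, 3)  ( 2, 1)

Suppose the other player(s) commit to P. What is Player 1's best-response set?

argmax u_1 = {C}

u_1(A vs P) = 3
u_1(B vs P) = 3
u_1(C vs P) = 6
u_1(D vs P) = 5
max payoff 6 at {C}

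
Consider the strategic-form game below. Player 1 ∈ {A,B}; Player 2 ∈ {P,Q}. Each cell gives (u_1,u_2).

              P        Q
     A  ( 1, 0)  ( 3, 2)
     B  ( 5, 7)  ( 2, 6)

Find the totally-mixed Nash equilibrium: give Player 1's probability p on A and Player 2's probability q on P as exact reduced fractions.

p=1/3, q=1/5

P1 indiff ⇒ q·1+(1-q)·3 = q·5+(1-q)·2 ⇒ q(-4) = (1-q)(-1) ⇒ q = 1/5
P2 indiff ⇒ p·0+(1-p)·7 = p·2+(1-p)·6 ⇒ p(-2) = (1-p)(-1) ⇒ p = 1/3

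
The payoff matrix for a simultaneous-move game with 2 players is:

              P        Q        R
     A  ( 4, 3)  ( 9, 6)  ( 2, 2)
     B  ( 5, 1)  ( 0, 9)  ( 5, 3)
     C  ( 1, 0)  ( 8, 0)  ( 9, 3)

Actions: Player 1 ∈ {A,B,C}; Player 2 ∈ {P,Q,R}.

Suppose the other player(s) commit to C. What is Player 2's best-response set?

u_2(P vs C) = 0
u_2(Q vs C) = 0
u_2(R vs C) = 3
max payoff 3 at {R}

argmax u_2 = {R}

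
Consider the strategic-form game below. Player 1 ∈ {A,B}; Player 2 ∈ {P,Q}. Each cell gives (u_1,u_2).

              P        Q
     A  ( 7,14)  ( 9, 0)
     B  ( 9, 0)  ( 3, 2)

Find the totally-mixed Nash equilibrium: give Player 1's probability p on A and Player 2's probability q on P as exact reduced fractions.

P1 indiff ⇒ q·7+(1-q)·9 = q·9+(1-q)·3 ⇒ q(-2) = (1-q)(-6) ⇒ q = 3/4
P2 indiff ⇒ p·14+(1-p)·0 = p·0+(1-p)·2 ⇒ p(14) = (1-p)(2) ⇒ p = 1/8

(p,q) = (1/8, 3/4)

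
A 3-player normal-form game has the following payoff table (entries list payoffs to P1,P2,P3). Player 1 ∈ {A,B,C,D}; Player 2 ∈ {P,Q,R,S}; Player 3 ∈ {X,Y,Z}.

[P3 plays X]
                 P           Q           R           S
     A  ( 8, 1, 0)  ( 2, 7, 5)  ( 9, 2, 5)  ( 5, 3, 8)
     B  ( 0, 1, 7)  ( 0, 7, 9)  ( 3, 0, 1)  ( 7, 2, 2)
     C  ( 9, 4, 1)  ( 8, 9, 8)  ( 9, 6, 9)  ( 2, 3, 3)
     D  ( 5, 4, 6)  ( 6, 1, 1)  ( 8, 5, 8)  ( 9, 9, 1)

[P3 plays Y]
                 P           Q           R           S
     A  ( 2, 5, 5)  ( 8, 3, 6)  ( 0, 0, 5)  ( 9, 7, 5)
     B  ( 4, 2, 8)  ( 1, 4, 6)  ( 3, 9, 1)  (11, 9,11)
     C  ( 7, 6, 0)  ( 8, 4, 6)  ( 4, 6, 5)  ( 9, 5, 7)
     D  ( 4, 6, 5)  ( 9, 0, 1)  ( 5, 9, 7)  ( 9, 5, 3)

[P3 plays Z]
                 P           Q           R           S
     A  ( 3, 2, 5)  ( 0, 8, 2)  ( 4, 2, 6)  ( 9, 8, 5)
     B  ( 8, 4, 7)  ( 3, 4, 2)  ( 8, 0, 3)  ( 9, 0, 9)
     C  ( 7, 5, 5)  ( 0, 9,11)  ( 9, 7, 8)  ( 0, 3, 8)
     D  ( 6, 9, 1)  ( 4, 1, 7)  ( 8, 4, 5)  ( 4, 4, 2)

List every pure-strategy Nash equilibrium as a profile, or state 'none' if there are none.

(A,P,X): not NE [P1→C gives 9>8; P2→Q gives 7>1; P3→Z gives 5>0]
(A,P,Y): not NE [P1→C gives 7>2; P2→S gives 7>5]
(A,P,Z): not NE [P1→B gives 8>3; P2→S gives 8>2]
(A,Q,X): not NE [P1→C gives 8>2; P3→Y gives 6>5]
(A,Q,Y): not NE [P1→D gives 9>8; P2→S gives 7>3]
(A,Q,Z): not NE [P1→D gives 4>0; P3→Y gives 6>2]
(A,R,X): not NE [P2→Q gives 7>2; P3→Z gives 6>5]
(A,R,Y): not NE [P1→D gives 5>0; P2→S gives 7>0; P3→Z gives 6>5]
(A,R,Z): not NE [P1→C gives 9>4; P2→S gives 8>2]
(A,S,X): not NE [P1→D gives 9>5; P2→Q gives 7>3]
(A,S,Y): not NE [P1→B gives 11>9; P3→X gives 8>5]
(A,S,Z): not NE [P3→X gives 8>5]
(B,P,X): not NE [P1→C gives 9>0; P2→Q gives 7>1; P3→Y gives 8>7]
(B,P,Y): not NE [P1→C gives 7>4; P2→S gives 9>2]
(B,P,Z): not NE [P3→Y gives 8>7]
(B,Q,X): not NE [P1→C gives 8>0]
(B,Q,Y): not NE [P1→D gives 9>1; P2→S gives 9>4; P3→X gives 9>6]
(B,Q,Z): not NE [P1→D gives 4>3; P3→X gives 9>2]
(B,R,X): not NE [P1→C gives 9>3; P2→Q gives 7>0; P3→Z gives 3>1]
(B,R,Y): not NE [P1→D gives 5>3; P3→Z gives 3>1]
(B,R,Z): not NE [P1→C gives 9>8; P2→Q gives 4>0]
(B,S,X): not NE [P1→D gives 9>7; P2→Q gives 7>2; P3→Y gives 11>2]
(B,S,Y): NE
(B,S,Z): not NE [P2→Q gives 4>0; P3→Y gives 11>9]
(C,P,X): not NE [P2→Q gives 9>4; P3→Z gives 5>1]
(C,P,Y): not NE [P3→Z gives 5>0]
(C,P,Z): not NE [P1→B gives 8>7; P2→Q gives 9>5]
(C,Q,X): not NE [P3→Z gives 11>8]
(C,Q,Y): not NE [P1→D gives 9>8; P2→R gives 6>4; P3→Z gives 11>6]
(C,Q,Z): not NE [P1→D gives 4>0]
(C,R,X): not NE [P2→Q gives 9>6]
(C,R,Y): not NE [P1→D gives 5>4; P3→X gives 9>5]
(C,R,Z): not NE [P2→Q gives 9>7; P3→X gives 9>8]
(C,S,X): not NE [P1→D gives 9>2; P2→Q gives 9>3; P3→Z gives 8>3]
(C,S,Y): not NE [P1→B gives 11>9; P2→R gives 6>5; P3→Z gives 8>7]
(C,S,Z): not NE [P1→B gives 9>0; P2→Q gives 9>3]
(D,P,X): not NE [P1→C gives 9>5; P2→S gives 9>4]
(D,P,Y): not NE [P1→C gives 7>4; P2→R gives 9>6; P3→X gives 6>5]
(D,P,Z): not NE [P1→B gives 8>6; P3→X gives 6>1]
(D,Q,X): not NE [P1→C gives 8>6; P2→S gives 9>1; P3→Z gives 7>1]
(D,Q,Y): not NE [P2→R gives 9>0; P3→Z gives 7>1]
(D,Q,Z): not NE [P2→P gives 9>1]
(D,R,X): not NE [P1→C gives 9>8; P2→S gives 9>5]
(D,R,Y): not NE [P3→X gives 8>7]
(D,R,Z): not NE [P1→C gives 9>8; P2→P gives 9>4; P3→X gives 8>5]
(D,S,X): not NE [P3→Y gives 3>1]
(D,S,Y): not NE [P1→B gives 11>9; P2→R gives 9>5]
(D,S,Z): not NE [P1→B gives 9>4; P2→P gives 9>4; P3→Y gives 3>2]

NE set: (B,S,Y)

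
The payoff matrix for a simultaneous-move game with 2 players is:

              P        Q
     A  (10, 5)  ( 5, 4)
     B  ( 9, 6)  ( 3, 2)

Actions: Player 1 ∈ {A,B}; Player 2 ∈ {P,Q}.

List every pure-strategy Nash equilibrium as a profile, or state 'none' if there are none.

NE set: (A,P)

(A,P): NE
(A,Q): not NE [P2→P gives 5>4]
(B,P): not NE [P1→A gives 10>9]
(B,Q): not NE [P1→A gives 5>3; P2→P gives 6>2]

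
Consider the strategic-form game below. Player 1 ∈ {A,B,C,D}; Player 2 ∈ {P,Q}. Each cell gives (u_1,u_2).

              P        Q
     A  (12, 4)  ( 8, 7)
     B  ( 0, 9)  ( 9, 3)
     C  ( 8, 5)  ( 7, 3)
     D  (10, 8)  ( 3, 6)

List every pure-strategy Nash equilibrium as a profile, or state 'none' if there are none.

(A,P): not NE [P2→Q gives 7>4]
(A,Q): not NE [P1→B gives 9>8]
(B,P): not NE [P1→A gives 12>0]
(B,Q): not NE [P2→P gives 9>3]
(C,P): not NE [P1→A gives 12>8]
(C,Q): not NE [P1→B gives 9>7; P2→P gives 5>3]
(D,P): not NE [P1→A gives 12>10]
(D,Q): not NE [P1→B gives 9>3; P2→P gives 8>6]

No pure NE.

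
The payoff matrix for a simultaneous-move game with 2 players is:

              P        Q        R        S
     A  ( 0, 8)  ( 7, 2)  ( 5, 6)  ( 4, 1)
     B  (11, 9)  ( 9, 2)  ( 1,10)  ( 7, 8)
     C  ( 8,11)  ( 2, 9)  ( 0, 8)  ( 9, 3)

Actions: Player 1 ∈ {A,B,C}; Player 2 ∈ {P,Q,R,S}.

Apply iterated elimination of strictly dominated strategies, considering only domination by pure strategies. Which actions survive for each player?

Survivors P1:{A,B} P2:{P,R}

P2 drop Q (P beats it: A:8>2 B:9>2 C:11>9)
P2 drop S (P beats it: A:8>1 B:9>8 C:11>3)
P1 drop C (B beats it: P:11>8 R:1>0)
P1→{A,B} P2→{P,R}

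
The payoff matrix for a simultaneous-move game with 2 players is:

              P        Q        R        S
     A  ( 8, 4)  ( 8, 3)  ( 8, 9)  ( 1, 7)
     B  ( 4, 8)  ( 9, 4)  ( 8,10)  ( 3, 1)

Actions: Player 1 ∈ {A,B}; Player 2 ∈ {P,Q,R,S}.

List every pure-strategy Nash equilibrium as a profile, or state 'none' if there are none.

(A,P): not NE [P2→R gives 9>4]
(A,Q): not NE [P1→B gives 9>8; P2→R gives 9>3]
(A,R): NE
(A,S): not NE [P1→B gives 3>1; P2→R gives 9>7]
(B,P): not NE [P1→A gives 8>4; P2→R gives 10>8]
(B,Q): not NE [P2→R gives 10>4]
(B,R): NE
(B,S): not NE [P2→R gives 10>1]

PSNE = {(A,R), (B,R)}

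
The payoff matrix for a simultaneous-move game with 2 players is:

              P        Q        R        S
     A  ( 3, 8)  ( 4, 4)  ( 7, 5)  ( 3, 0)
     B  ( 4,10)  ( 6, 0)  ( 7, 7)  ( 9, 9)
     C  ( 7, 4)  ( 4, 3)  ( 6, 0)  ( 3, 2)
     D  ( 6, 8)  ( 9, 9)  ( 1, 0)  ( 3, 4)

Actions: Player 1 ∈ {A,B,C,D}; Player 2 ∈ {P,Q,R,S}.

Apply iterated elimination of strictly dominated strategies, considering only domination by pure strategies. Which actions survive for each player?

Remaining: P1:{C,D} P2:{P,Q}

P2 drop R (P beats it: A:8>5 B:10>7 C:4>0 D:8>0)
P1 drop A (B beats it: P:4>3 Q:6>4 S:9>3)
P2 drop S (P beats it: B:10>9 C:4>2 D:8>4)
P1 drop B (D beats it: P:6>4 Q:9>6)
P1→{C,D} P2→{P,Q}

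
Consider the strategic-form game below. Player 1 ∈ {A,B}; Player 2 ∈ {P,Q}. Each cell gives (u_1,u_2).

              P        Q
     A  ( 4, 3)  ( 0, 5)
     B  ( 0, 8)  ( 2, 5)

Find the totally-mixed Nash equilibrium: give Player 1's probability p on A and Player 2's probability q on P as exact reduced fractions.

P1 indiff ⇒ q·4+(1-q)·0 = q·0+(1-q)·2 ⇒ q(4) = (1-q)(2) ⇒ q = 1/3
P2 indiff ⇒ p·3+(1-p)·8 = p·5+(1-p)·5 ⇒ p(-2) = (1-p)(-3) ⇒ p = 3/5

(p,q) = (3/5, 1/3)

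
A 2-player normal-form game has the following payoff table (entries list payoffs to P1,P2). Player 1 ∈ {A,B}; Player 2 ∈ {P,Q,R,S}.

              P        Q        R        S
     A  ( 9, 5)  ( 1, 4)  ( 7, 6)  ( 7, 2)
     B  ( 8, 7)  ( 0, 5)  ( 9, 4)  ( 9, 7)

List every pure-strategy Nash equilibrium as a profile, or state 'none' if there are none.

(A,P): not NE [P2→R gives 6>5]
(A,Q): not NE [P2→R gives 6>4]
(A,R): not NE [P1→B gives 9>7]
(A,S): not NE [P1→B gives 9>7; P2→R gives 6>2]
(B,P): not NE [P1→A gives 9>8]
(B,Q): not NE [P1→A gives 1>0; P2→S gives 7>5]
(B,R): not NE [P2→S gives 7>4]
(B,S): NE

NE set: (B,S)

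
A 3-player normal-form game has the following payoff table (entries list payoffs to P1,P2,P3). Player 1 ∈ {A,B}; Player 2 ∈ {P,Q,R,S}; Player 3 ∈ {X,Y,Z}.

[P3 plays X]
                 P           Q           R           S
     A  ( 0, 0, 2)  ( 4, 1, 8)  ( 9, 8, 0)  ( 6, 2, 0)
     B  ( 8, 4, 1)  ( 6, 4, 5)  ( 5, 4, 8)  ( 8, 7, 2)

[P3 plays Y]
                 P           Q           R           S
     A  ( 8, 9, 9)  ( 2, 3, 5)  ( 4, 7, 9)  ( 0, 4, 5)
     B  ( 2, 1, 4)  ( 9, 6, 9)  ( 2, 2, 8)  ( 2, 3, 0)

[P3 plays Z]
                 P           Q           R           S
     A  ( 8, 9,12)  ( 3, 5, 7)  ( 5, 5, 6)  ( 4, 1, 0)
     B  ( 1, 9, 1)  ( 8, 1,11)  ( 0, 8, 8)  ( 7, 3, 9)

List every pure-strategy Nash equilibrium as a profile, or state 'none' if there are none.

(A,P,X): not NE [P1→B gives 8>0; P2→R gives 8>0; P3→Z gives 12>2]
(A,P,Y): not NE [P3→Z gives 12>9]
(A,P,Z): NE
(A,Q,X): not NE [P1→B gives 6>4; P2→R gives 8>1]
(A,Q,Y): not NE [P1→B gives 9>2; P2→P gives 9>3; P3→X gives 8>5]
(A,Q,Z): not NE [P1→B gives 8>3; P2→P gives 9>5; P3→X gives 8>7]
(A,R,X): not NE [P3→Y gives 9>0]
(A,R,Y): not NE [P2→P gives 9>7]
(A,R,Z): not NE [P2→P gives 9>5; P3→Y gives 9>6]
(A,S,X): not NE [P1→B gives 8>6; P2→R gives 8>2; P3→Y gives 5>0]
(A,S,Y): not NE [P1→B gives 2>0; P2→P gives 9>4]
(A,S,Z): not NE [P1→B gives 7>4; P2→P gives 9>1; P3→Y gives 5>0]
(B,P,X): not NE [P2→S gives 7>4; P3→Y gives 4>1]
(B,P,Y): not NE [P1→A gives 8>2; P2→Q gives 6>1]
(B,P,Z): not NE [P1→A gives 8>1; P3→Y gives 4>1]
(B,Q,X): not NE [P2→S gives 7>4; P3→Z gives 11>5]
(B,Q,Y): not NE [P3→Z gives 11>9]
(B,Q,Z): not NE [P2→P gives 9>1]
(B,R,X): not NE [P1→A gives 9>5; P2→S gives 7>4]
(B,R,Y): not NE [P1→A gives 4>2; P2→Q gives 6>2]
(B,R,Z): not NE [P1→A gives 5>0; P2→P gives 9>8]
(B,S,X): not NE [P3→Z gives 9>2]
(B,S,Y): not NE [P2→Q gives 6>3; P3→Z gives 9>0]
(B,S,Z): not NE [P2→P gives 9>3]

PSNE = {(A,P,Z)}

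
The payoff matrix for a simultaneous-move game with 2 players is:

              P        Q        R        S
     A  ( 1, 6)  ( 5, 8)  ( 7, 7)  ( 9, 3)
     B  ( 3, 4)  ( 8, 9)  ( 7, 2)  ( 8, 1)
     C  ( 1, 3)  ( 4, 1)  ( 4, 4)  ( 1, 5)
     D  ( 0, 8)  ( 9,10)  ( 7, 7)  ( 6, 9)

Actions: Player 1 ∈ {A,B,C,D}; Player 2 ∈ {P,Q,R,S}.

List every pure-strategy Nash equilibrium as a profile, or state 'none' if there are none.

Nash profiles: (D,Q)

(A,P): not NE [P1→B gives 3>1; P2→Q gives 8>6]
(A,Q): not NE [P1→D gives 9>5]
(A,R): not NE [P2→Q gives 8>7]
(A,S): not NE [P2→Q gives 8>3]
(B,P): not NE [P2→Q gives 9>4]
(B,Q): not NE [P1→D gives 9>8]
(B,R): not NE [P2→Q gives 9>2]
(B,S): not NE [P1→A gives 9>8; P2→Q gives 9>1]
(C,P): not NE [P1→B gives 3>1; P2→S gives 5>3]
(C,Q): not NE [P1→D gives 9>4; P2→S gives 5>1]
(C,R): not NE [P1→D gives 7>4; P2→S gives 5>4]
(C,S): not NE [P1→A gives 9>1]
(D,P): not NE [P1→B gives 3>0; P2→Q gives 10>8]
(D,Q): NE
(D,R): not NE [P2→Q gives 10>7]
(D,S): not NE [P1→A gives 9>6; P2→Q gives 10>9]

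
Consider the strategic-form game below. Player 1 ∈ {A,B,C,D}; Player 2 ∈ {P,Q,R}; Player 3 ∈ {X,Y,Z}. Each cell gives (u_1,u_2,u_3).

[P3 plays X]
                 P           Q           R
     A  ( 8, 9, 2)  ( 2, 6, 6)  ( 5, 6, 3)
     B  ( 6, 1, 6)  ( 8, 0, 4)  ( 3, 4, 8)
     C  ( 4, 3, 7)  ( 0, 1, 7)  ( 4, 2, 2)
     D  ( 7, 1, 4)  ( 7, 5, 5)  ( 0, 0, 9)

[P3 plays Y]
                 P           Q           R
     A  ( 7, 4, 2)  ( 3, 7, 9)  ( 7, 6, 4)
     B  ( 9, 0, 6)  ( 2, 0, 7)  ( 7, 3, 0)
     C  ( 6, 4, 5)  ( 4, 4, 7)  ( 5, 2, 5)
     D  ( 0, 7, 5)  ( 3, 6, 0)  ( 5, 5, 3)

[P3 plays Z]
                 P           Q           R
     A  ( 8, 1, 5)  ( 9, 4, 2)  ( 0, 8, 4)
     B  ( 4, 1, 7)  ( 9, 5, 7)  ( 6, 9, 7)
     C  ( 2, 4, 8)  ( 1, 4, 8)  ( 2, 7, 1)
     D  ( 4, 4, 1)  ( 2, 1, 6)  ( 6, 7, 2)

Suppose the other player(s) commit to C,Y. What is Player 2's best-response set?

P2 best: {P,Q}

u_2(P vs C,Y) = 4
u_2(Q vs C,Y) = 4
u_2(R vs C,Y) = 2
max payoff 4 at {P,Q}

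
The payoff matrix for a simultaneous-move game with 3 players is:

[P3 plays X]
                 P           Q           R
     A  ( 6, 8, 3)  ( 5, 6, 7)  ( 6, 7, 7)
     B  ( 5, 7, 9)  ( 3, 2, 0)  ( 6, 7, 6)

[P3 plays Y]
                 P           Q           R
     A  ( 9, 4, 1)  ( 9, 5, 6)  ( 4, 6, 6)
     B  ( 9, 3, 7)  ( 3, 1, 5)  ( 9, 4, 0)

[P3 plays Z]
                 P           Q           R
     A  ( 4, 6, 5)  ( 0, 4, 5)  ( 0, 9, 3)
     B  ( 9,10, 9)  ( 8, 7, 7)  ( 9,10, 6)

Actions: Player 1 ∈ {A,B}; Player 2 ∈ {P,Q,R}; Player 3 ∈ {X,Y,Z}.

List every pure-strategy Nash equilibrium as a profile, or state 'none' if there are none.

(A,P,X): not NE [P3→Z gives 5>3]
(A,P,Y): not NE [P2→R gives 6>4; P3→Z gives 5>1]
(A,P,Z): not NE [P1→B gives 9>4; P2→R gives 9>6]
(A,Q,X): not NE [P2→P gives 8>6]
(A,Q,Y): not NE [P2→R gives 6>5; P3→X gives 7>6]
(A,Q,Z): not NE [P1→B gives 8>0; P2→R gives 9>4; P3→X gives 7>5]
(A,R,X): not NE [P2→P gives 8>7]
(A,R,Y): not NE [P1→B gives 9>4; P3→X gives 7>6]
(A,R,Z): not NE [P1→B gives 9>0; P3→X gives 7>3]
(B,P,X): not NE [P1→A gives 6>5]
(B,P,Y): not NE [P2→R gives 4>3; P3→Z gives 9>7]
(B,P,Z): NE
(B,Q,X): not NE [P1→A gives 5>3; P2→R gives 7>2; P3→Z gives 7>0]
(B,Q,Y): not NE [P1→A gives 9>3; P2→R gives 4>1; P3→Z gives 7>5]
(B,Q,Z): not NE [P2→R gives 10>7]
(B,R,X): NE
(B,R,Y): not NE [P3→Z gives 6>0]
(B,R,Z): NE

NE set: (B,P,Z), (B,R,X), (B,R,Z)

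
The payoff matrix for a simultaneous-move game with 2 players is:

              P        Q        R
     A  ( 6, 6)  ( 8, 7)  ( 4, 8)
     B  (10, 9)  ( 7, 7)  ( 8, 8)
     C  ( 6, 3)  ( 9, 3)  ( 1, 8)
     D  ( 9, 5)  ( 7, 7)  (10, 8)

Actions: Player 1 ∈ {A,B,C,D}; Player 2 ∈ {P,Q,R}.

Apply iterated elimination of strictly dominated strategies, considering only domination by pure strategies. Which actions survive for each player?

P2 drop Q (R beats it: A:8>7 B:8>7 C:8>3 D:8>7)
P1 drop A (B beats it: P:10>6 R:8>4)
P1 drop C (B beats it: P:10>6 R:8>1)
P1→{B,D} P2→{P,R}

Remaining: P1:{B,D} P2:{P,R}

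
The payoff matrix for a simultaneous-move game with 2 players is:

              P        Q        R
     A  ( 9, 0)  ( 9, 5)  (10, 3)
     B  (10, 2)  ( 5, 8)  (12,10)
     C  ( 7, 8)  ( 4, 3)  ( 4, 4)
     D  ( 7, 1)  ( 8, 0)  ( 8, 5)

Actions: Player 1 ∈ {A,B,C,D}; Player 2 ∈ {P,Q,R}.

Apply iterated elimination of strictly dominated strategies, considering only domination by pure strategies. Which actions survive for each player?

Remaining: P1:{A,B} P2:{Q,R}

P1 drop C (A beats it: P:9>7 Q:9>4 R:10>4)
P1 drop D (A beats it: P:9>7 Q:9>8 R:10>8)
P2 drop P (Q beats it: A:5>0 B:8>2)
P1→{A,B} P2→{Q,R}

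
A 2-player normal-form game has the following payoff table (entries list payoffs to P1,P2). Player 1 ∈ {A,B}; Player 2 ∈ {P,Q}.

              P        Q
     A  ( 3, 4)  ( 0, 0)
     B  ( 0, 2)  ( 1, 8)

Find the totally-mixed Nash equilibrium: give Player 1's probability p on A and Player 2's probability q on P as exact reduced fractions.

P1 indiff ⇒ q·3+(1-q)·0 = q·0+(1-q)·1 ⇒ q(3) = (1-q)(1) ⇒ q = 1/4
P2 indiff ⇒ p·4+(1-p)·2 = p·0+(1-p)·8 ⇒ p(4) = (1-p)(6) ⇒ p = 3/5

P1 mixes 3/5 on A; P2 mixes 1/4 on P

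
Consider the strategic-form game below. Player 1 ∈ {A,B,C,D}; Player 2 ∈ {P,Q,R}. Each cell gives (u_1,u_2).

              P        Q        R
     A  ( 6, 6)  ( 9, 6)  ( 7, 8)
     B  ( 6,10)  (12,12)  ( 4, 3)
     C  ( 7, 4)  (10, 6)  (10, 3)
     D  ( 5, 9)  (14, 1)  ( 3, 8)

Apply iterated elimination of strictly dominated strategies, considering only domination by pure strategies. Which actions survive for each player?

Remaining: P1:{B,C,D} P2:{P,Q}

P1 drop A (C beats it: P:7>6 Q:10>9 R:10>7)
P2 drop R (P beats it: B:10>3 C:4>3 D:9>8)
P1→{B,C,D} P2→{P,Q}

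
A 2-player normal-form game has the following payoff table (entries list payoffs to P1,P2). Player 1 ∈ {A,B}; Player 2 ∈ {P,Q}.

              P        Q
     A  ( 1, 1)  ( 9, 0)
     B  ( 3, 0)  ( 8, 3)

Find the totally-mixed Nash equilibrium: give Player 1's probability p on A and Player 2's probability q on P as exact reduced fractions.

P1 indiff ⇒ q·1+(1-q)·9 = q·3+(1-q)·8 ⇒ q(-2) = (1-q)(-1) ⇒ q = 1/3
P2 indiff ⇒ p·1+(1-p)·0 = p·0+(1-p)·3 ⇒ p(1) = (1-p)(3) ⇒ p = 3/4

(p,q) = (3/4, 1/3)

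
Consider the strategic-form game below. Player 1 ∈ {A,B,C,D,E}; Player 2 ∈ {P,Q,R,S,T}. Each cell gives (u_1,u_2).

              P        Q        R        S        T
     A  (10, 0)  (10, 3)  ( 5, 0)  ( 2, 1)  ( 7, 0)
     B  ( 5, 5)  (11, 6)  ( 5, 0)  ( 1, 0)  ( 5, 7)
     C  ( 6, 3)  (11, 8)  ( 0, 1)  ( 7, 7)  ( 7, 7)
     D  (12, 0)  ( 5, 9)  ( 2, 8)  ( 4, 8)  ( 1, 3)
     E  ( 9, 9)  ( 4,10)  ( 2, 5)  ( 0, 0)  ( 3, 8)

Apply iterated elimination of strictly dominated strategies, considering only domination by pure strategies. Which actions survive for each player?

P1 drop E (A beats it: P:10>9 Q:10>4 R:5>2 S:2>0 T:7>3)
P2 drop P (Q beats it: A:3>0 B:6>5 C:8>3 D:9>0)
P2 drop R (Q beats it: A:3>0 B:6>0 C:8>1 D:9>8)
P1 drop D (C beats it: Q:11>5 S:7>4 T:7>1)
P2 drop S (Q beats it: A:3>1 B:6>0 C:8>7)
P1→{A,B,C} P2→{Q,T}

Remaining: P1:{A,B,C} P2:{Q,T}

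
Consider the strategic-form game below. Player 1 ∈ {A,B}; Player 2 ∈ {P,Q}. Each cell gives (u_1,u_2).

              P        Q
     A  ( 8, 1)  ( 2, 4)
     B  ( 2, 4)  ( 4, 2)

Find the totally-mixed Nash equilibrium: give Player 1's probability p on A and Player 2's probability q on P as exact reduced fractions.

(p,q) = (2/5, 1/4)

P1 indiff ⇒ q·8+(1-q)·2 = q·2+(1-q)·4 ⇒ q(6) = (1-q)(2) ⇒ q = 1/4
P2 indiff ⇒ p·1+(1-p)·4 = p·4+(1-p)·2 ⇒ p(-3) = (1-p)(-2) ⇒ p = 2/5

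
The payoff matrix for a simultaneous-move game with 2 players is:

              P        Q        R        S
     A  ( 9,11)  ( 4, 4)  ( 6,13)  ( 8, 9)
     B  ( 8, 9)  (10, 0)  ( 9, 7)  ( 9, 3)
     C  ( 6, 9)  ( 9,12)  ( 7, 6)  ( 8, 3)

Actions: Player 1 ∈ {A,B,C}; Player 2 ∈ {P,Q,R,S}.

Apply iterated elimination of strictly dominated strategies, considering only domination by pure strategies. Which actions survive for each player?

P1 drop C (B beats it: P:8>6 Q:10>9 R:9>7 S:9>8)
P2 drop Q (P beats it: A:11>4 B:9>0)
P2 drop S (P beats it: A:11>9 B:9>3)
P1→{A,B} P2→{P,R}

IESDS → P1:{A,B} P2:{P,R}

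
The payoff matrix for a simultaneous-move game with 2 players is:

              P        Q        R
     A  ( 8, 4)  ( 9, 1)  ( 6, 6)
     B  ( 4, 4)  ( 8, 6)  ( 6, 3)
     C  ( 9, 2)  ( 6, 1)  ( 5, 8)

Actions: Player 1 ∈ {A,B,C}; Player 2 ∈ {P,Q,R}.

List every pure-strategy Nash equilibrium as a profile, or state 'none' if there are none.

Nash profiles: (A,R)

(A,P): not NE [P1→C gives 9>8; P2→R gives 6>4]
(A,Q): not NE [P2→R gives 6>1]
(A,R): NE
(B,P): not NE [P1→C gives 9>4; P2→Q gives 6>4]
(B,Q): not NE [P1→A gives 9>8]
(B,R): not NE [P2→Q gives 6>3]
(C,P): not NE [P2→R gives 8>2]
(C,Q): not NE [P1→A gives 9>6; P2→R gives 8>1]
(C,R): not NE [P1→B gives 6>5]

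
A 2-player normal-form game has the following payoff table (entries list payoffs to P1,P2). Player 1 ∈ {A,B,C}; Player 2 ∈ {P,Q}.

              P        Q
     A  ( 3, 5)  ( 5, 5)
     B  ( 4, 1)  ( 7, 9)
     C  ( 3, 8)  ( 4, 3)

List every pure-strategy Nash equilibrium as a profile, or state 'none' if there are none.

NE set: (B,Q)

(A,P): not NE [P1→B gives 4>3]
(A,Q): not NE [P1→B gives 7>5]
(B,P): not NE [P2→Q gives 9>1]
(B,Q): NE
(C,P): not NE [P1→B gives 4>3]
(C,Q): not NE [P1→B gives 7>4; P2→P gives 8>3]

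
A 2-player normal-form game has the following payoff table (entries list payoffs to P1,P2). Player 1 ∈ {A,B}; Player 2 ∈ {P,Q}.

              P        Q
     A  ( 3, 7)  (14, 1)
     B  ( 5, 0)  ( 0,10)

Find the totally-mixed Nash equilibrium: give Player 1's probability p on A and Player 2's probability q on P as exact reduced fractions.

(p,q) = (5/8, 7/8)

P1 indiff ⇒ q·3+(1-q)·14 = q·5+(1-q)·0 ⇒ q(-2) = (1-q)(-14) ⇒ q = 7/8
P2 indiff ⇒ p·7+(1-p)·0 = p·1+(1-p)·10 ⇒ p(6) = (1-p)(10) ⇒ p = 5/8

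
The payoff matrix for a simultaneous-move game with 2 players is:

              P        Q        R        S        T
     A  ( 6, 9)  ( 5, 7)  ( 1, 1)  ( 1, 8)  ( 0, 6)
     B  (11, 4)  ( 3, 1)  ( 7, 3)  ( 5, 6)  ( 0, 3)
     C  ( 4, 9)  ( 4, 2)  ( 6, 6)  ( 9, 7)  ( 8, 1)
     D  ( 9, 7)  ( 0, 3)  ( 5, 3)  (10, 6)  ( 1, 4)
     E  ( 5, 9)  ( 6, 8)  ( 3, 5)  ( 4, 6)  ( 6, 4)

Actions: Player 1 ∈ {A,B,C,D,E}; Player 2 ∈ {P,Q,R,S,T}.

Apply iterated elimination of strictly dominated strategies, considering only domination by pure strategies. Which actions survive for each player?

P2 drop Q (P beats it: A:9>7 B:4>1 C:9>2 D:7>3 E:9>8)
P1 drop A (D beats it: P:9>6 R:5>1 S:10>1 T:1>0)
P2 drop R (P beats it: B:4>3 C:9>6 D:7>3 E:9>5)
P2 drop T (P beats it: B:4>3 C:9>1 D:7>4 E:9>4)
P1 drop C (D beats it: P:9>4 S:10>9)
P1 drop E (B beats it: P:11>5 S:5>4)
P1→{B,D} P2→{P,S}

Remaining: P1:{B,D} P2:{P,S}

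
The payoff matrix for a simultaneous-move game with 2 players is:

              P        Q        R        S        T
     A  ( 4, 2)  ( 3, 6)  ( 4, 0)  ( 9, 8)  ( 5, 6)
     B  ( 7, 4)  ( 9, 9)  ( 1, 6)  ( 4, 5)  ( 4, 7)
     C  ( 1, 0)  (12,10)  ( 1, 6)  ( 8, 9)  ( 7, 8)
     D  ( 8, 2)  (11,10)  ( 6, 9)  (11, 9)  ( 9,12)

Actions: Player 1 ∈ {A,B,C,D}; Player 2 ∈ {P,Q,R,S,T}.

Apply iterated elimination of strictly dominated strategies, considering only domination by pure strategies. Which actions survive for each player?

Remaining: P1:{C,D} P2:{Q,T}

P1 drop A (D beats it: P:8>4 Q:11>3 R:6>4 S:11>9 T:9>5)
P1 drop B (D beats it: P:8>7 Q:11>9 R:6>1 S:11>4 T:9>4)
P2 drop P (Q beats it: C:10>0 D:10>2)
P2 drop R (Q beats it: C:10>6 D:10>9)
P2 drop S (Q beats it: C:10>9 D:10>9)
P1→{C,D} P2→{Q,T}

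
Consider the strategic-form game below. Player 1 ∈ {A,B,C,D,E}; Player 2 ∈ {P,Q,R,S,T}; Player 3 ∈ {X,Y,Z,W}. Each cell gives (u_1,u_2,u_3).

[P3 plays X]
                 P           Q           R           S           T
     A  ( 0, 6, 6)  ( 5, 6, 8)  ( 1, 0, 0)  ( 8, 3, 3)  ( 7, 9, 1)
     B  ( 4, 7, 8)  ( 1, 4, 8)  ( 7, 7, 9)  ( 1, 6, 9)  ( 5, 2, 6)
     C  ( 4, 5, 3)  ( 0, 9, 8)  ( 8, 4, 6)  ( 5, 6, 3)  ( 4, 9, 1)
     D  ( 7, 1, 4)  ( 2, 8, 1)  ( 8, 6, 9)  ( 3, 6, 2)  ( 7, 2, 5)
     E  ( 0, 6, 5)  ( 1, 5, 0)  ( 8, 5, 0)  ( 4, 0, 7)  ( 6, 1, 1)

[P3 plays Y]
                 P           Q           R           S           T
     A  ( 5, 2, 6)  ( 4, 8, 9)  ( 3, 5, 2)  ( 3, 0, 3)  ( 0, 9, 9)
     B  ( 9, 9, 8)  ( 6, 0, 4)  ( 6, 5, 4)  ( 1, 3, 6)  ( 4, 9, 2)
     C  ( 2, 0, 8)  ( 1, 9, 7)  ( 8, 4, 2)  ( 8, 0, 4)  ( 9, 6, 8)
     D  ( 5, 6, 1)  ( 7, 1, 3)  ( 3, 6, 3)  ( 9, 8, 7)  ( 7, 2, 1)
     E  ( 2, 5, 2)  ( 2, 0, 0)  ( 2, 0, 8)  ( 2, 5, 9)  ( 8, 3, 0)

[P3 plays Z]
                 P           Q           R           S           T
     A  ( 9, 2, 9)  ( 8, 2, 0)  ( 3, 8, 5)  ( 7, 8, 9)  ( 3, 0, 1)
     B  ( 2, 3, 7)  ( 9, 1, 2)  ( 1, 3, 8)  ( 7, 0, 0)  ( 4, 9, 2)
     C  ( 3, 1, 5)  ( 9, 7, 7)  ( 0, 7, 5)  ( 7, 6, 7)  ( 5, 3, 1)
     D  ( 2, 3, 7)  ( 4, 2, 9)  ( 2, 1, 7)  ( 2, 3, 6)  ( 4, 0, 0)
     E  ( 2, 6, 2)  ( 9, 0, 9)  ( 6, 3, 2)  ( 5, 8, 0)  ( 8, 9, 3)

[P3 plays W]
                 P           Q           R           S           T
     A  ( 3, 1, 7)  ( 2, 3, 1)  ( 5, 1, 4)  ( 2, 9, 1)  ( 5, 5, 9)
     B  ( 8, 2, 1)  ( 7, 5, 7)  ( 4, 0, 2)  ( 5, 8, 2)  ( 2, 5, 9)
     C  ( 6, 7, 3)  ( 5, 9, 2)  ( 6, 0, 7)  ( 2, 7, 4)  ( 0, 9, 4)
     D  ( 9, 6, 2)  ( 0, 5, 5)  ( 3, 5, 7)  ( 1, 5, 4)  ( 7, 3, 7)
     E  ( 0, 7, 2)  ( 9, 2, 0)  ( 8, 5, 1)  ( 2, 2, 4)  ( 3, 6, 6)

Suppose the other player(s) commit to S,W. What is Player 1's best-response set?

u_1(A vs S,W) = 2
u_1(B vs S,W) = 5
u_1(C vs S,W) = 2
u_1(D vs S,W) = 1
u_1(E vs S,W) = 2
max payoff 5 at {B}

BR_1 = {B}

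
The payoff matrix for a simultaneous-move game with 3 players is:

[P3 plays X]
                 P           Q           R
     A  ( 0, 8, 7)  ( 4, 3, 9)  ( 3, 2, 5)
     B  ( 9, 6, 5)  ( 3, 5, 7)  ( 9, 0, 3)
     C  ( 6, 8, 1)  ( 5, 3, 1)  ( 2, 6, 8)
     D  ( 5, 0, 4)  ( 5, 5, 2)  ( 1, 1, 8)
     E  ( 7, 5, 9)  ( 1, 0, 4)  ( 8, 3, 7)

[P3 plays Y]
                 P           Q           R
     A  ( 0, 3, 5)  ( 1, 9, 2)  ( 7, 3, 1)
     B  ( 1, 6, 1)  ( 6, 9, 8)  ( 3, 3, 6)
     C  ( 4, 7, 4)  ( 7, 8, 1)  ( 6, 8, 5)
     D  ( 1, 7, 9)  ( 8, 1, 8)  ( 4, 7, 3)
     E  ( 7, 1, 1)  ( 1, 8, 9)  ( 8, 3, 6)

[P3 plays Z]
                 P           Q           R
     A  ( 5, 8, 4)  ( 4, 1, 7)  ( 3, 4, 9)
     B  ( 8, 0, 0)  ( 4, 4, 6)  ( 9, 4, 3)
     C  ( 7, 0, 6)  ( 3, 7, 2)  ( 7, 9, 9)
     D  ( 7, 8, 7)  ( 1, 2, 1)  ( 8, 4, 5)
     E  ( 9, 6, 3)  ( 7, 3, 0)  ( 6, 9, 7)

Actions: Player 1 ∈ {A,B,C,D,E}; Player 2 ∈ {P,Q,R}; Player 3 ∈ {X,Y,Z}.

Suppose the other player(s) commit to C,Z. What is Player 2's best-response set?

P2 best: {R}

u_2(P vs C,Z) = 0
u_2(Q vs C,Z) = 7
u_2(R vs C,Z) = 9
max payoff 9 at {R}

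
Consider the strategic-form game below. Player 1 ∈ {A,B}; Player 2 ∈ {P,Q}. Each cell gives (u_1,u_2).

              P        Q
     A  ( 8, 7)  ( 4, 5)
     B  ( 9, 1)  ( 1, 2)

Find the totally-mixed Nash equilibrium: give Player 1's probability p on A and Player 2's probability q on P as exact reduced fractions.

(p,q) = (1/3, 3/4)

P1 indiff ⇒ q·8+(1-q)·4 = q·9+(1-q)·1 ⇒ q(-1) = (1-q)(-3) ⇒ q = 3/4
P2 indiff ⇒ p·7+(1-p)·1 = p·5+(1-p)·2 ⇒ p(2) = (1-p)(1) ⇒ p = 1/3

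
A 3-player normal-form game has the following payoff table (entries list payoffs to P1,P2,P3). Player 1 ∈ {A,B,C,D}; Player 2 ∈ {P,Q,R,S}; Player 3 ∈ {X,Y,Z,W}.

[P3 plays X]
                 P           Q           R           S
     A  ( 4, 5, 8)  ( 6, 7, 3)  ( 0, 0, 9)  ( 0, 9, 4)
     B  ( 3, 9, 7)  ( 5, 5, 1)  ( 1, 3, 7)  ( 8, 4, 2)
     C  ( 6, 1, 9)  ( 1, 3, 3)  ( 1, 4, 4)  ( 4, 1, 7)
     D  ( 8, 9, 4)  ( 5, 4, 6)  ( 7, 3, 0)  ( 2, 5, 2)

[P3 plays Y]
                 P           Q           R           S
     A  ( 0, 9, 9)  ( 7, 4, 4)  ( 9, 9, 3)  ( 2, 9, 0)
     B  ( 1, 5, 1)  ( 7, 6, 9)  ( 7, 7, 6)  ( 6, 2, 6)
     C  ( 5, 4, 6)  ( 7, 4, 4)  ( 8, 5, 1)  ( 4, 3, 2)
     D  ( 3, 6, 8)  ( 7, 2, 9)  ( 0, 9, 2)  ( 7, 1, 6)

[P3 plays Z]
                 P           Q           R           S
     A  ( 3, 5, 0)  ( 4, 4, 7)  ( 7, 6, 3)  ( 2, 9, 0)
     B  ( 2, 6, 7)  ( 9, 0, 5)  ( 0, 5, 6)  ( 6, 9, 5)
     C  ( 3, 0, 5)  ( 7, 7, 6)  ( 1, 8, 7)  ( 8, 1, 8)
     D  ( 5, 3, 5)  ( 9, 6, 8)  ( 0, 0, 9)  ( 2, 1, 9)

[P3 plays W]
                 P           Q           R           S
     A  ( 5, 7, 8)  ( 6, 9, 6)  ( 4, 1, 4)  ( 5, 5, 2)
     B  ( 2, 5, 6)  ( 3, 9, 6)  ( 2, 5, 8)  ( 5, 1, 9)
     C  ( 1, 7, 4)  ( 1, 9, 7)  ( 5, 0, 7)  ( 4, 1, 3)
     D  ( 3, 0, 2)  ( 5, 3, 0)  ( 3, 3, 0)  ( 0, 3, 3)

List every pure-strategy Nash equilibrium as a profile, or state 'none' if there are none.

(A,P,X): not NE [P1→D gives 8>4; P2→S gives 9>5; P3→Y gives 9>8]
(A,P,Y): not NE [P1→C gives 5>0]
(A,P,Z): not NE [P1→D gives 5>3; P2→S gives 9>5; P3→Y gives 9>0]
(A,P,W): not NE [P2→Q gives 9>7; P3→Y gives 9>8]
(A,Q,X): not NE [P2→S gives 9>7; P3→Z gives 7>3]
(A,Q,Y): not NE [P2→S gives 9>4; P3→Z gives 7>4]
(A,Q,Z): not NE [P1→D gives 9>4; P2→S gives 9>4]
(A,Q,W): not NE [P3→Z gives 7>6]
(A,R,X): not NE [P1→D gives 7>0; P2→S gives 9>0]
(A,R,Y): not NE [P3→X gives 9>3]
(A,R,Z): not NE [P2→S gives 9>6; P3→X gives 9>3]
(A,R,W): not NE [P1→C gives 5>4; P2→Q gives 9>1; P3→X gives 9>4]
(A,S,X): not NE [P1→B gives 8>0]
(A,S,Y): not NE [P1→D gives 7>2; P3→X gives 4>0]
(A,S,Z): not NE [P1→C gives 8>2; P3→X gives 4>0]
(A,S,W): not NE [P2→Q gives 9>5; P3→X gives 4>2]
(B,P,X): not NE [P1→D gives 8>3]
(B,P,Y): not NE [P1→C gives 5>1; P2→R gives 7>5; P3→Z gives 7>1]
(B,P,Z): not NE [P1→D gives 5>2; P2→S gives 9>6]
(B,P,W): not NE [P1→A gives 5>2; P2→Q gives 9>5; P3→Z gives 7>6]
(B,Q,X): not NE [P1→A gives 6>5; P2→P gives 9>5; P3→Y gives 9>1]
(B,Q,Y): not NE [P2→R gives 7>6]
(B,Q,Z): not NE [P2→S gives 9>0; P3→Y gives 9>5]
(B,Q,W): not NE [P1→A gives 6>3; P3→Y gives 9>6]
(B,R,X): not NE [P1→D gives 7>1; P2→P gives 9>3; P3→W gives 8>7]
(B,R,Y): not NE [P1→A gives 9>7; P3→W gives 8>6]
(B,R,Z): not NE [P1→A gives 7>0; P2→S gives 9>5; P3→W gives 8>6]
(B,R,W): not NE [P1→C gives 5>2; P2→Q gives 9>5]
(B,S,X): not NE [P2→P gives 9>4; P3→W gives 9>2]
(B,S,Y): not NE [P1→D gives 7>6; P2→R gives 7>2; P3→W gives 9>6]
(B,S,Z): not NE [P1→C gives 8>6; P3→W gives 9>5]
(B,S,W): not NE [P2→Q gives 9>1]
(C,P,X): not NE [P1→D gives 8>6; P2→R gives 4>1]
(C,P,Y): not NE [P2→R gives 5>4; P3→X gives 9>6]
(C,P,Z): not NE [P1→D gives 5>3; P2→R gives 8>0; P3→X gives 9>5]
(C,P,W): not NE [P1→A gives 5>1; P2→Q gives 9>7; P3→X gives 9>4]
(C,Q,X): not NE [P1→A gives 6>1; P2→R gives 4>3; P3→W gives 7>3]
(C,Q,Y): not NE [P2→R gives 5>4; P3→W gives 7>4]
(C,Q,Z): not NE [P1→D gives 9>7; P2→R gives 8>7; P3→W gives 7>6]
(C,Q,W): not NE [P1→A gives 6>1]
(C,R,X): not NE [P1→D gives 7>1; P3→W gives 7>4]
(C,R,Y): not NE [P1→A gives 9>8; P3→W gives 7>1]
(C,R,Z): not NE [P1→A gives 7>1]
(C,R,W): not NE [P2→Q gives 9>0]
(C,S,X): not NE [P1→B gives 8>4; P2→R gives 4>1; P3→Z gives 8>7]
(C,S,Y): not NE [P1→D gives 7>4; P2→R gives 5>3; P3→Z gives 8>2]
(C,S,Z): not NE [P2→R gives 8>1]
(C,S,W): not NE [P1→B gives 5>4; P2→Q gives 9>1; P3→Z gives 8>3]
(D,P,X): not NE [P3→Y gives 8>4]
(D,P,Y): not NE [P1→C gives 5>3; P2→R gives 9>6]
(D,P,Z): not NE [P2→Q gives 6>3; P3→Y gives 8>5]
(D,P,W): not NE [P1→A gives 5>3; P2→S gives 3>0; P3→Y gives 8>2]
(D,Q,X): not NE [P1→A gives 6>5; P2→P gives 9>4; P3→Y gives 9>6]
(D,Q,Y): not NE [P2→R gives 9>2]
(D,Q,Z): not NE [P3→Y gives 9>8]
(D,Q,W): not NE [P1→A gives 6>5; P3→Y gives 9>0]
(D,R,X): not NE [P2→P gives 9>3; P3→Z gives 9>0]
(D,R,Y): not NE [P1→A gives 9>0; P3→Z gives 9>2]
(D,R,Z): not NE [P1→A gives 7>0; P2→Q gives 6>0]
(D,R,W): not NE [P1→C gives 5>3; P3→Z gives 9>0]
(D,S,X): not NE [P1→B gives 8>2; P2→P gives 9>5; P3→Z gives 9>2]
(D,S,Y): not NE [P2→R gives 9>1; P3→Z gives 9>6]
(D,S,Z): not NE [P1→C gives 8>2; P2→Q gives 6>1]
(D,S,W): not NE [P1→B gives 5>0; P3→Z gives 9>3]

PSNE: ∅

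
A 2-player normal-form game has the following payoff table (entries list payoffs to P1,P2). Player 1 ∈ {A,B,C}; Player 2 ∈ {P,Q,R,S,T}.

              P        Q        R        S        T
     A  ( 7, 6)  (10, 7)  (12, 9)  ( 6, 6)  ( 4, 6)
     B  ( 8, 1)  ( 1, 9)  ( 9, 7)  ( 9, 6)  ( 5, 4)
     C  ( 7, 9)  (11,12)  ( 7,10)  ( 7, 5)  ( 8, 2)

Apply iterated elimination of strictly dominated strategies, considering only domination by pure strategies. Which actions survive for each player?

IESDS → P1:{A,C} P2:{Q,R}

P2 drop P (Q beats it: A:7>6 B:9>1 C:12>9)
P2 drop S (Q beats it: A:7>6 B:9>6 C:12>5)
P2 drop T (Q beats it: A:7>6 B:9>4 C:12>2)
P1 drop B (A beats it: Q:10>1 R:12>9)
P1→{A,C} P2→{Q,R}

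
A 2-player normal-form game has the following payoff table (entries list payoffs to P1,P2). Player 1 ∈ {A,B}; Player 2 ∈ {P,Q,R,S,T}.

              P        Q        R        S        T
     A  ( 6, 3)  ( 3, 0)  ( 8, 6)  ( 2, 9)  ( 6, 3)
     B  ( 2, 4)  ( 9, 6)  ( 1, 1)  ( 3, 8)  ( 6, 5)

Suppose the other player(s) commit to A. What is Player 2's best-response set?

P2 best: {S}

u_2(P vs A) = 3
u_2(Q vs A) = 0
u_2(R vs A) = 6
u_2(S vs A) = 9
u_2(T vs A) = 3
max payoff 9 at {S}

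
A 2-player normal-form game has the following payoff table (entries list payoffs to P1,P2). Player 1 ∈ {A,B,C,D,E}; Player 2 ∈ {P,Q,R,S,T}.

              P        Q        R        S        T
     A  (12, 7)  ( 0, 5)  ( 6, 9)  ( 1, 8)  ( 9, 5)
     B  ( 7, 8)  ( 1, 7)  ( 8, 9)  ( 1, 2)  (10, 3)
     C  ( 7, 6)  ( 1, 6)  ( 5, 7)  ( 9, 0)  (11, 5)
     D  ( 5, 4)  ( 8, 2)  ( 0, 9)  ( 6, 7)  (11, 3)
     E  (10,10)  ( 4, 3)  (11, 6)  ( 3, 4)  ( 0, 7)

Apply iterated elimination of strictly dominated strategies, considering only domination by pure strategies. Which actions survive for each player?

Remaining: P1:{A,E} P2:{P,R}

P2 drop Q (R beats it: A:9>5 B:9>7 C:7>6 D:9>2 E:6>3)
P2 drop S (R beats it: A:9>8 B:9>2 C:7>0 D:9>7 E:6>4)
P2 drop T (P beats it: A:7>5 B:8>3 C:6>5 D:4>3 E:10>7)
P1 drop B (E beats it: P:10>7 R:11>8)
P1 drop C (A beats it: P:12>7 R:6>5)
P1 drop D (A beats it: P:12>5 R:6>0)
P1→{A,E} P2→{P,R}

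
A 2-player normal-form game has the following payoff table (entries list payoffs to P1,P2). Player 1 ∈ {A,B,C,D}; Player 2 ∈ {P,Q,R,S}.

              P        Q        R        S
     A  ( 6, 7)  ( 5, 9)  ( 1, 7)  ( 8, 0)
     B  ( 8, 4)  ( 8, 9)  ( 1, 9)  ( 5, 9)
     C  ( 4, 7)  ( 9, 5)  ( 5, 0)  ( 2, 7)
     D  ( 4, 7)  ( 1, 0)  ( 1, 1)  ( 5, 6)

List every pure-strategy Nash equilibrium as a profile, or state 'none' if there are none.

(A,P): not NE [P1→B gives 8>6; P2→Q gives 9>7]
(A,Q): not NE [P1→C gives 9>5]
(A,R): not NE [P1→C gives 5>1; P2→Q gives 9>7]
(A,S): not NE [P2→Q gives 9>0]
(B,P): not NE [P2→S gives 9>4]
(B,Q): not NE [P1→C gives 9>8]
(B,R): not NE [P1→C gives 5>1]
(B,S): not NE [P1→A gives 8>5]
(C,P): not NE [P1→B gives 8>4]
(C,Q): not NE [P2→S gives 7>5]
(C,R): not NE [P2→S gives 7>0]
(C,S): not NE [P1→A gives 8>2]
(D,P): not NE [P1→B gives 8>4]
(D,Q): not NE [P1→C gives 9>1; P2→P gives 7>0]
(D,R): not NE [P1→C gives 5>1; P2→P gives 7>1]
(D,S): not NE [P1→A gives 8>5; P2→P gives 7>6]

PSNE: ∅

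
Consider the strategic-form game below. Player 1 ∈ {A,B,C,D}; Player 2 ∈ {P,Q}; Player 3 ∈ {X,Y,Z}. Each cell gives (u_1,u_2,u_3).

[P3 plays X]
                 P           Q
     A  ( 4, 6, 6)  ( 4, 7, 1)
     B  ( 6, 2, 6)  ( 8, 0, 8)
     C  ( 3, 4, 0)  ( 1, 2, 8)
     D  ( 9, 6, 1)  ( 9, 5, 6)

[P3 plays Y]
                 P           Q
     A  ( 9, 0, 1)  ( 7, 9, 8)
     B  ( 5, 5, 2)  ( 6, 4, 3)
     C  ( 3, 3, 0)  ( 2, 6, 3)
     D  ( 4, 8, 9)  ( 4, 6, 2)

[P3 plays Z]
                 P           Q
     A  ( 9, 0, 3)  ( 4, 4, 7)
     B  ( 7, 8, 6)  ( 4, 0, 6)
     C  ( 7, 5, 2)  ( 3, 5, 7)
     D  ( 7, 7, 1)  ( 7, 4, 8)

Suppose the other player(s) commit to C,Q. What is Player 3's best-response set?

u_3(X vs C,Q) = 8
u_3(Y vs C,Q) = 3
u_3(Z vs C,Q) = 7
max payoff 8 at {X}

BR_3 = {X}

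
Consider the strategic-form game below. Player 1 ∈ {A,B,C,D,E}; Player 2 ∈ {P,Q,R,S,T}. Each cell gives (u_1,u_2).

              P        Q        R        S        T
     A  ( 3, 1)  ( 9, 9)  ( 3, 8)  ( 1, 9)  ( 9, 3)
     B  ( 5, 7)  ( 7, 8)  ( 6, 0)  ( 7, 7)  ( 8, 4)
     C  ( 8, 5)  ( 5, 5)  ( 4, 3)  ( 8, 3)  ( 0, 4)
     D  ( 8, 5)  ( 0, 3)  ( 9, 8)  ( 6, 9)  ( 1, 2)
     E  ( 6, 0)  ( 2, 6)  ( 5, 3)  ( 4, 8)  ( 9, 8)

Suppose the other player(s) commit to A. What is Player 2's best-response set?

u_2(P vs A) = 1
u_2(Q vs A) = 9
u_2(R vs A) = 8
u_2(S vs A) = 9
u_2(T vs A) = 3
max payoff 9 at {Q,S}

argmax u_2 = {Q,S}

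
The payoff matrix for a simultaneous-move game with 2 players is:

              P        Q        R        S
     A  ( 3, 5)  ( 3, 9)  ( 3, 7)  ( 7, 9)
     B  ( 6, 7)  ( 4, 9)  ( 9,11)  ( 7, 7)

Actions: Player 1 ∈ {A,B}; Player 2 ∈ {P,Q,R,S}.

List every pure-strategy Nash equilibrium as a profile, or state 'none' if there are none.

(A,P): not NE [P1→B gives 6>3; P2→S gives 9>5]
(A,Q): not NE [P1→B gives 4>3]
(A,R): not NE [P1→B gives 9>3; P2→S gives 9>7]
(A,S): NE
(B,P): not NE [P2→R gives 11>7]
(B,Q): not NE [P2→R gives 11>9]
(B,R): NE
(B,S): not NE [P2→R gives 11>7]

Nash profiles: (A,S), (B,R)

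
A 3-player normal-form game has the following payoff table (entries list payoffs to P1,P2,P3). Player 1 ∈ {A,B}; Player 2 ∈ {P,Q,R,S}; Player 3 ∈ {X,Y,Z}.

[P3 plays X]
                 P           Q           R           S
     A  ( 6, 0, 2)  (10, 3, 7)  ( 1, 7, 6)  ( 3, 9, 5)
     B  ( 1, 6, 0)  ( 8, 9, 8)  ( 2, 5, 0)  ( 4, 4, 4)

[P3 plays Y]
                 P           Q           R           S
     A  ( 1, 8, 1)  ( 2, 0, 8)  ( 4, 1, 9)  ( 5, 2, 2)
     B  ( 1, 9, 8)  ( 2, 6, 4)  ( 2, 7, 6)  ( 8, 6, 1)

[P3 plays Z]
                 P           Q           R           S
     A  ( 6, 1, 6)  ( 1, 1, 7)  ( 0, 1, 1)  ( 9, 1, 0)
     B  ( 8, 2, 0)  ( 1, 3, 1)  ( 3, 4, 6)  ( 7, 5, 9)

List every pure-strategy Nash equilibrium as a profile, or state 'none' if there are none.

(A,P,X): not NE [P2→S gives 9>0; P3→Z gives 6>2]
(A,P,Y): not NE [P3→Z gives 6>1]
(A,P,Z): not NE [P1→B gives 8>6]
(A,Q,X): not NE [P2→S gives 9>3; P3→Y gives 8>7]
(A,Q,Y): not NE [P2→P gives 8>0]
(A,Q,Z): not NE [P3→Y gives 8>7]
(A,R,X): not NE [P1→B gives 2>1; P2→S gives 9>7; P3→Y gives 9>6]
(A,R,Y): not NE [P2→P gives 8>1]
(A,R,Z): not NE [P1→B gives 3>0; P3→Y gives 9>1]
(A,S,X): not NE [P1→B gives 4>3]
(A,S,Y): not NE [P1→B gives 8>5; P2→P gives 8>2; P3→X gives 5>2]
(A,S,Z): not NE [P3→X gives 5>0]
(B,P,X): not NE [P1→A gives 6>1; P2→Q gives 9>6; P3→Y gives 8>0]
(B,P,Y): NE
(B,P,Z): not NE [P2→S gives 5>2; P3→Y gives 8>0]
(B,Q,X): not NE [P1→A gives 10>8]
(B,Q,Y): not NE [P2→P gives 9>6; P3→X gives 8>4]
(B,Q,Z): not NE [P2→S gives 5>3; P3→X gives 8>1]
(B,R,X): not NE [P2→Q gives 9>5; P3→Z gives 6>0]
(B,R,Y): not NE [P1→A gives 4>2; P2→P gives 9>7]
(B,R,Z): not NE [P2→S gives 5>4]
(B,S,X): not NE [P2→Q gives 9>4; P3→Z gives 9>4]
(B,S,Y): not NE [P2→P gives 9>6; P3→Z gives 9>1]
(B,S,Z): not NE [P1→A gives 9>7]

NE set: (B,P,Y)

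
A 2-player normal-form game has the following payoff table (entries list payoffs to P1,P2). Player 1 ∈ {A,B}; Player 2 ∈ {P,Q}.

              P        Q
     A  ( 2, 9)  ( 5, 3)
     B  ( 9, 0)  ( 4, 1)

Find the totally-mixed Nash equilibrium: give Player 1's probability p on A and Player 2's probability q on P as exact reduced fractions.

P1 mixes 1/7 on A; P2 mixes 1/8 on P

P1 indiff ⇒ q·2+(1-q)·5 = q·9+(1-q)·4 ⇒ q(-7) = (1-q)(-1) ⇒ q = 1/8
P2 indiff ⇒ p·9+(1-p)·0 = p·3+(1-p)·1 ⇒ p(6) = (1-p)(1) ⇒ p = 1/7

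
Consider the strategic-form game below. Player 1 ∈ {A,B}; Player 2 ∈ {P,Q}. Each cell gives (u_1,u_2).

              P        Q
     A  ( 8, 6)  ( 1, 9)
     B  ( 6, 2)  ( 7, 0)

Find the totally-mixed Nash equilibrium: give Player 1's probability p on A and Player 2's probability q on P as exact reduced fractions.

P1 indiff ⇒ q·8+(1-q)·1 = q·6+(1-q)·7 ⇒ q(2) = (1-q)(6) ⇒ q = 3/4
P2 indiff ⇒ p·6+(1-p)·2 = p·9+(1-p)·0 ⇒ p(-3) = (1-p)(-2) ⇒ p = 2/5

(p,q) = (2/5, 3/4)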